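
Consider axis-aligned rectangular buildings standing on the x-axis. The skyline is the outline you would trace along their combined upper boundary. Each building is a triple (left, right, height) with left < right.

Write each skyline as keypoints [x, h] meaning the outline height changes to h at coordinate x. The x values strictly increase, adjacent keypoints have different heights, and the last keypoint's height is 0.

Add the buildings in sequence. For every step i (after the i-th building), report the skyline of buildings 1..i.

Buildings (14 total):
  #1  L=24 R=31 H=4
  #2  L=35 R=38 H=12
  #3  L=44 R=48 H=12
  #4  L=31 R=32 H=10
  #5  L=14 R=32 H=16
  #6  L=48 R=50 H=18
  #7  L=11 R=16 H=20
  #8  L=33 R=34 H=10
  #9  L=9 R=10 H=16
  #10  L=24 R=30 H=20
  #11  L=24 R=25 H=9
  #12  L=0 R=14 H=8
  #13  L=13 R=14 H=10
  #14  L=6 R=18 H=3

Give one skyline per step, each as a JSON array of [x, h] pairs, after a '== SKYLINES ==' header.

== SKYLINES ==
[[24,4],[31,0]]
[[24,4],[31,0],[35,12],[38,0]]
[[24,4],[31,0],[35,12],[38,0],[44,12],[48,0]]
[[24,4],[31,10],[32,0],[35,12],[38,0],[44,12],[48,0]]
[[14,16],[32,0],[35,12],[38,0],[44,12],[48,0]]
[[14,16],[32,0],[35,12],[38,0],[44,12],[48,18],[50,0]]
[[11,20],[16,16],[32,0],[35,12],[38,0],[44,12],[48,18],[50,0]]
[[11,20],[16,16],[32,0],[33,10],[34,0],[35,12],[38,0],[44,12],[48,18],[50,0]]
[[9,16],[10,0],[11,20],[16,16],[32,0],[33,10],[34,0],[35,12],[38,0],[44,12],[48,18],[50,0]]
[[9,16],[10,0],[11,20],[16,16],[24,20],[30,16],[32,0],[33,10],[34,0],[35,12],[38,0],[44,12],[48,18],[50,0]]
[[9,16],[10,0],[11,20],[16,16],[24,20],[30,16],[32,0],[33,10],[34,0],[35,12],[38,0],[44,12],[48,18],[50,0]]
[[0,8],[9,16],[10,8],[11,20],[16,16],[24,20],[30,16],[32,0],[33,10],[34,0],[35,12],[38,0],[44,12],[48,18],[50,0]]
[[0,8],[9,16],[10,8],[11,20],[16,16],[24,20],[30,16],[32,0],[33,10],[34,0],[35,12],[38,0],[44,12],[48,18],[50,0]]
[[0,8],[9,16],[10,8],[11,20],[16,16],[24,20],[30,16],[32,0],[33,10],[34,0],[35,12],[38,0],[44,12],[48,18],[50,0]]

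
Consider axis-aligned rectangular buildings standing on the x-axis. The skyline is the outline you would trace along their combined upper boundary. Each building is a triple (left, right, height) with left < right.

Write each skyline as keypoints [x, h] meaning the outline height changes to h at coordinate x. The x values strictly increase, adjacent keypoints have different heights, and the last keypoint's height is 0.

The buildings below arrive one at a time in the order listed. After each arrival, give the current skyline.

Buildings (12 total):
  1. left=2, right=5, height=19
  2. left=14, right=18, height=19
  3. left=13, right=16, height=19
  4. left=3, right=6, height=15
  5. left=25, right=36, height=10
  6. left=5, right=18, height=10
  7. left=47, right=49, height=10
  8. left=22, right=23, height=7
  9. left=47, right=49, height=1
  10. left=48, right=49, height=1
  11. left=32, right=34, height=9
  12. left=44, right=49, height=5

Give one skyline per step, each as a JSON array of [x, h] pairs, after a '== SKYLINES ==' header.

== SKYLINES ==
[[2,19],[5,0]]
[[2,19],[5,0],[14,19],[18,0]]
[[2,19],[5,0],[13,19],[18,0]]
[[2,19],[5,15],[6,0],[13,19],[18,0]]
[[2,19],[5,15],[6,0],[13,19],[18,0],[25,10],[36,0]]
[[2,19],[5,15],[6,10],[13,19],[18,0],[25,10],[36,0]]
[[2,19],[5,15],[6,10],[13,19],[18,0],[25,10],[36,0],[47,10],[49,0]]
[[2,19],[5,15],[6,10],[13,19],[18,0],[22,7],[23,0],[25,10],[36,0],[47,10],[49,0]]
[[2,19],[5,15],[6,10],[13,19],[18,0],[22,7],[23,0],[25,10],[36,0],[47,10],[49,0]]
[[2,19],[5,15],[6,10],[13,19],[18,0],[22,7],[23,0],[25,10],[36,0],[47,10],[49,0]]
[[2,19],[5,15],[6,10],[13,19],[18,0],[22,7],[23,0],[25,10],[36,0],[47,10],[49,0]]
[[2,19],[5,15],[6,10],[13,19],[18,0],[22,7],[23,0],[25,10],[36,0],[44,5],[47,10],[49,0]]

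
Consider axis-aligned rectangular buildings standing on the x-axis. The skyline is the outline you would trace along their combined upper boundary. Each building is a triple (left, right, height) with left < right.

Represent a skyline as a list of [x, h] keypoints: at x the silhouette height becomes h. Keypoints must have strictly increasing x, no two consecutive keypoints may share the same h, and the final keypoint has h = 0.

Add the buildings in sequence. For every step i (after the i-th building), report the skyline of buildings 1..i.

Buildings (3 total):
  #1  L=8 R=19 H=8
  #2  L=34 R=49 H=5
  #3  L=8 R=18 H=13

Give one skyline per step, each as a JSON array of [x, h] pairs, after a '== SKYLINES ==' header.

== SKYLINES ==
[[8,8],[19,0]]
[[8,8],[19,0],[34,5],[49,0]]
[[8,13],[18,8],[19,0],[34,5],[49,0]]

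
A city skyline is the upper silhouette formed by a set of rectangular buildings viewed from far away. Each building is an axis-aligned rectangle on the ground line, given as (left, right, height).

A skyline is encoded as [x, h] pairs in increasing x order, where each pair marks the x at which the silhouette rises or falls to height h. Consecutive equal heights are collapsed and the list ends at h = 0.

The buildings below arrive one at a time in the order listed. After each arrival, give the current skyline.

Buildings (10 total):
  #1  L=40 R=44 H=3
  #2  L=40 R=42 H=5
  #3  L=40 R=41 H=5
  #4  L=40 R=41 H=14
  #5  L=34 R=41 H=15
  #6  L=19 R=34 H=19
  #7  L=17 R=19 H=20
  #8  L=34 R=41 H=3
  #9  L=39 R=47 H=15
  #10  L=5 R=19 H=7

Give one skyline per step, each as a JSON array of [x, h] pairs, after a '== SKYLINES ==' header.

== SKYLINES ==
[[40,3],[44,0]]
[[40,5],[42,3],[44,0]]
[[40,5],[42,3],[44,0]]
[[40,14],[41,5],[42,3],[44,0]]
[[34,15],[41,5],[42,3],[44,0]]
[[19,19],[34,15],[41,5],[42,3],[44,0]]
[[17,20],[19,19],[34,15],[41,5],[42,3],[44,0]]
[[17,20],[19,19],[34,15],[41,5],[42,3],[44,0]]
[[17,20],[19,19],[34,15],[47,0]]
[[5,7],[17,20],[19,19],[34,15],[47,0]]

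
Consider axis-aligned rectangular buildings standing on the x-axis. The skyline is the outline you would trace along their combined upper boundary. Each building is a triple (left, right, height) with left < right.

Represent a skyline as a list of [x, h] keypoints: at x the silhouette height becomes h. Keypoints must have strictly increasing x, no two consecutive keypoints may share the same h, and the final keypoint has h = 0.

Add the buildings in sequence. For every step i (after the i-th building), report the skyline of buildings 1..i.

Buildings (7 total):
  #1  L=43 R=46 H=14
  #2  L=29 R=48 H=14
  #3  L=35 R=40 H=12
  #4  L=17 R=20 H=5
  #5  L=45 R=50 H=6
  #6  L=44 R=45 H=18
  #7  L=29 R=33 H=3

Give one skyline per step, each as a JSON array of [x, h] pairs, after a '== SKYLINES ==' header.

== SKYLINES ==
[[43,14],[46,0]]
[[29,14],[48,0]]
[[29,14],[48,0]]
[[17,5],[20,0],[29,14],[48,0]]
[[17,5],[20,0],[29,14],[48,6],[50,0]]
[[17,5],[20,0],[29,14],[44,18],[45,14],[48,6],[50,0]]
[[17,5],[20,0],[29,14],[44,18],[45,14],[48,6],[50,0]]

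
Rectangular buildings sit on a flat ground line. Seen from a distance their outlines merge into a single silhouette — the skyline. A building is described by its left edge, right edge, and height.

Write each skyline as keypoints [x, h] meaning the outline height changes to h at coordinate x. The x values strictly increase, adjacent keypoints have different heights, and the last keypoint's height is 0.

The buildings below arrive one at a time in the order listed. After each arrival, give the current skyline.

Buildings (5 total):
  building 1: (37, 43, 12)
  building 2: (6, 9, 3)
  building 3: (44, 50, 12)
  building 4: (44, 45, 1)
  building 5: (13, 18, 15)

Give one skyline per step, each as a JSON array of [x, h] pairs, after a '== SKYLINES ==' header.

== SKYLINES ==
[[37,12],[43,0]]
[[6,3],[9,0],[37,12],[43,0]]
[[6,3],[9,0],[37,12],[43,0],[44,12],[50,0]]
[[6,3],[9,0],[37,12],[43,0],[44,12],[50,0]]
[[6,3],[9,0],[13,15],[18,0],[37,12],[43,0],[44,12],[50,0]]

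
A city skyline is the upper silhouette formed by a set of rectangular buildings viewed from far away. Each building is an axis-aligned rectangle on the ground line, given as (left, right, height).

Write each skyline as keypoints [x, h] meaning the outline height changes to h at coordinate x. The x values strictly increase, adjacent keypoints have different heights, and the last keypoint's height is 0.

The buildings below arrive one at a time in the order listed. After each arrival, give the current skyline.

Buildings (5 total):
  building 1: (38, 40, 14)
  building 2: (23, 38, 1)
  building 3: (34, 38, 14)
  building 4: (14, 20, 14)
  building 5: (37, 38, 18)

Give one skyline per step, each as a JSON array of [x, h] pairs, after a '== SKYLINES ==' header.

== SKYLINES ==
[[38,14],[40,0]]
[[23,1],[38,14],[40,0]]
[[23,1],[34,14],[40,0]]
[[14,14],[20,0],[23,1],[34,14],[40,0]]
[[14,14],[20,0],[23,1],[34,14],[37,18],[38,14],[40,0]]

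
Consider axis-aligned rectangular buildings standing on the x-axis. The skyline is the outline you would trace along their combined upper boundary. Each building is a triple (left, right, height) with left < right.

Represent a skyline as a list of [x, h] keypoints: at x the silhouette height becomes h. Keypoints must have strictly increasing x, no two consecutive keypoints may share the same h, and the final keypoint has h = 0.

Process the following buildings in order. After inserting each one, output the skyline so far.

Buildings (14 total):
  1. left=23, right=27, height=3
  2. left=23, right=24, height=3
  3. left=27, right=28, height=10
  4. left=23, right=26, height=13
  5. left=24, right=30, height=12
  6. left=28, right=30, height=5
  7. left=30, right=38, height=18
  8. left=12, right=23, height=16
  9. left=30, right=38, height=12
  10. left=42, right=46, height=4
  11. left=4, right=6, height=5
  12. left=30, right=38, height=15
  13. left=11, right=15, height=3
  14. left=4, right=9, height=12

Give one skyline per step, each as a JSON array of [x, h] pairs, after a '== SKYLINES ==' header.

== SKYLINES ==
[[23,3],[27,0]]
[[23,3],[27,0]]
[[23,3],[27,10],[28,0]]
[[23,13],[26,3],[27,10],[28,0]]
[[23,13],[26,12],[30,0]]
[[23,13],[26,12],[30,0]]
[[23,13],[26,12],[30,18],[38,0]]
[[12,16],[23,13],[26,12],[30,18],[38,0]]
[[12,16],[23,13],[26,12],[30,18],[38,0]]
[[12,16],[23,13],[26,12],[30,18],[38,0],[42,4],[46,0]]
[[4,5],[6,0],[12,16],[23,13],[26,12],[30,18],[38,0],[42,4],[46,0]]
[[4,5],[6,0],[12,16],[23,13],[26,12],[30,18],[38,0],[42,4],[46,0]]
[[4,5],[6,0],[11,3],[12,16],[23,13],[26,12],[30,18],[38,0],[42,4],[46,0]]
[[4,12],[9,0],[11,3],[12,16],[23,13],[26,12],[30,18],[38,0],[42,4],[46,0]]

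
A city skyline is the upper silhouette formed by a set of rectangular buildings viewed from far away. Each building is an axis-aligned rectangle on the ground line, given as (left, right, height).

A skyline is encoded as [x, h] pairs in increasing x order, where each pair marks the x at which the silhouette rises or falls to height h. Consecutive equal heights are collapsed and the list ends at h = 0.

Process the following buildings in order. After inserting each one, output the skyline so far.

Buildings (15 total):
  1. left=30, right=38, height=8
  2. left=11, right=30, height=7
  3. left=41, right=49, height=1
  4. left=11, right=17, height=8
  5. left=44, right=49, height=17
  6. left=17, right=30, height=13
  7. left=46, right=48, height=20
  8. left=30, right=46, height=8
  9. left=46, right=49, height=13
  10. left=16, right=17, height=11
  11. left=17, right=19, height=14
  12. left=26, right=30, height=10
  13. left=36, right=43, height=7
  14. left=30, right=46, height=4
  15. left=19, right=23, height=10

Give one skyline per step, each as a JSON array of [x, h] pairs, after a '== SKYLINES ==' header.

== SKYLINES ==
[[30,8],[38,0]]
[[11,7],[30,8],[38,0]]
[[11,7],[30,8],[38,0],[41,1],[49,0]]
[[11,8],[17,7],[30,8],[38,0],[41,1],[49,0]]
[[11,8],[17,7],[30,8],[38,0],[41,1],[44,17],[49,0]]
[[11,8],[17,13],[30,8],[38,0],[41,1],[44,17],[49,0]]
[[11,8],[17,13],[30,8],[38,0],[41,1],[44,17],[46,20],[48,17],[49,0]]
[[11,8],[17,13],[30,8],[44,17],[46,20],[48,17],[49,0]]
[[11,8],[17,13],[30,8],[44,17],[46,20],[48,17],[49,0]]
[[11,8],[16,11],[17,13],[30,8],[44,17],[46,20],[48,17],[49,0]]
[[11,8],[16,11],[17,14],[19,13],[30,8],[44,17],[46,20],[48,17],[49,0]]
[[11,8],[16,11],[17,14],[19,13],[30,8],[44,17],[46,20],[48,17],[49,0]]
[[11,8],[16,11],[17,14],[19,13],[30,8],[44,17],[46,20],[48,17],[49,0]]
[[11,8],[16,11],[17,14],[19,13],[30,8],[44,17],[46,20],[48,17],[49,0]]
[[11,8],[16,11],[17,14],[19,13],[30,8],[44,17],[46,20],[48,17],[49,0]]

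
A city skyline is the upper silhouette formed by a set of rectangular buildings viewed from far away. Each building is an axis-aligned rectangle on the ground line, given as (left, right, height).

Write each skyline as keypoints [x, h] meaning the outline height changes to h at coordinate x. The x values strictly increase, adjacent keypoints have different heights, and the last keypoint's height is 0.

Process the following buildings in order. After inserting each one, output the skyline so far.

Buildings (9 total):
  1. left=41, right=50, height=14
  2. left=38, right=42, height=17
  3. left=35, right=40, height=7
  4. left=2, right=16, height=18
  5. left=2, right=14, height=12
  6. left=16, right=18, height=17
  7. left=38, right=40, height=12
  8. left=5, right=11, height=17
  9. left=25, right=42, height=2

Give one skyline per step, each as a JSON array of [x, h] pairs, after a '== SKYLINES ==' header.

== SKYLINES ==
[[41,14],[50,0]]
[[38,17],[42,14],[50,0]]
[[35,7],[38,17],[42,14],[50,0]]
[[2,18],[16,0],[35,7],[38,17],[42,14],[50,0]]
[[2,18],[16,0],[35,7],[38,17],[42,14],[50,0]]
[[2,18],[16,17],[18,0],[35,7],[38,17],[42,14],[50,0]]
[[2,18],[16,17],[18,0],[35,7],[38,17],[42,14],[50,0]]
[[2,18],[16,17],[18,0],[35,7],[38,17],[42,14],[50,0]]
[[2,18],[16,17],[18,0],[25,2],[35,7],[38,17],[42,14],[50,0]]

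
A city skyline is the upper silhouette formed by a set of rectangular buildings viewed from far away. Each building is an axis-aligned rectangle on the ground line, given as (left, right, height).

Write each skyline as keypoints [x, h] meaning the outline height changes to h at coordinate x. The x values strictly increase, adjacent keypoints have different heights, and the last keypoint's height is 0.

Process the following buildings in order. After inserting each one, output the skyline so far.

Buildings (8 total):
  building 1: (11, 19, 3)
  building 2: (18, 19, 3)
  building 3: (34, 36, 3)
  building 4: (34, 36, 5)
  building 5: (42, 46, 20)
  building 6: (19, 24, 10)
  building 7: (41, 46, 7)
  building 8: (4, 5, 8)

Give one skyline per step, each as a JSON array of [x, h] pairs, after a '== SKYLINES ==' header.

== SKYLINES ==
[[11,3],[19,0]]
[[11,3],[19,0]]
[[11,3],[19,0],[34,3],[36,0]]
[[11,3],[19,0],[34,5],[36,0]]
[[11,3],[19,0],[34,5],[36,0],[42,20],[46,0]]
[[11,3],[19,10],[24,0],[34,5],[36,0],[42,20],[46,0]]
[[11,3],[19,10],[24,0],[34,5],[36,0],[41,7],[42,20],[46,0]]
[[4,8],[5,0],[11,3],[19,10],[24,0],[34,5],[36,0],[41,7],[42,20],[46,0]]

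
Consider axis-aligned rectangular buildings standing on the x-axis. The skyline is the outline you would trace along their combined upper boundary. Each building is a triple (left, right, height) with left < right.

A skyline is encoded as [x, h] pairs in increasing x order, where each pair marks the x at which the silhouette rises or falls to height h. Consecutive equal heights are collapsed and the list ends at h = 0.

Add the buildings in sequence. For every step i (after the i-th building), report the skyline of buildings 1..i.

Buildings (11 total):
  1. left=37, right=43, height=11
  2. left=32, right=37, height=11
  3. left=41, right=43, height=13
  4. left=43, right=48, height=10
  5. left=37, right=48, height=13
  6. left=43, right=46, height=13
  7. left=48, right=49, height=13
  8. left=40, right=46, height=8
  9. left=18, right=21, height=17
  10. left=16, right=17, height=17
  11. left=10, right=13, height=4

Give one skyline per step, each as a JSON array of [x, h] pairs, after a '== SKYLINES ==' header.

== SKYLINES ==
[[37,11],[43,0]]
[[32,11],[43,0]]
[[32,11],[41,13],[43,0]]
[[32,11],[41,13],[43,10],[48,0]]
[[32,11],[37,13],[48,0]]
[[32,11],[37,13],[48,0]]
[[32,11],[37,13],[49,0]]
[[32,11],[37,13],[49,0]]
[[18,17],[21,0],[32,11],[37,13],[49,0]]
[[16,17],[17,0],[18,17],[21,0],[32,11],[37,13],[49,0]]
[[10,4],[13,0],[16,17],[17,0],[18,17],[21,0],[32,11],[37,13],[49,0]]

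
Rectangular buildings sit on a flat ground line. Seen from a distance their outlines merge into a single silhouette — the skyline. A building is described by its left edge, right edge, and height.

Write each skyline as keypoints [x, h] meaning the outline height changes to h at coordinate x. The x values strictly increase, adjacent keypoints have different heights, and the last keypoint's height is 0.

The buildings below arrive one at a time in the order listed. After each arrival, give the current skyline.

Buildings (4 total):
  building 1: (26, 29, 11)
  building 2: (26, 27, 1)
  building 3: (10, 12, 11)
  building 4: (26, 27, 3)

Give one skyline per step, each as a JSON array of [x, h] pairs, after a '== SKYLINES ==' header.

== SKYLINES ==
[[26,11],[29,0]]
[[26,11],[29,0]]
[[10,11],[12,0],[26,11],[29,0]]
[[10,11],[12,0],[26,11],[29,0]]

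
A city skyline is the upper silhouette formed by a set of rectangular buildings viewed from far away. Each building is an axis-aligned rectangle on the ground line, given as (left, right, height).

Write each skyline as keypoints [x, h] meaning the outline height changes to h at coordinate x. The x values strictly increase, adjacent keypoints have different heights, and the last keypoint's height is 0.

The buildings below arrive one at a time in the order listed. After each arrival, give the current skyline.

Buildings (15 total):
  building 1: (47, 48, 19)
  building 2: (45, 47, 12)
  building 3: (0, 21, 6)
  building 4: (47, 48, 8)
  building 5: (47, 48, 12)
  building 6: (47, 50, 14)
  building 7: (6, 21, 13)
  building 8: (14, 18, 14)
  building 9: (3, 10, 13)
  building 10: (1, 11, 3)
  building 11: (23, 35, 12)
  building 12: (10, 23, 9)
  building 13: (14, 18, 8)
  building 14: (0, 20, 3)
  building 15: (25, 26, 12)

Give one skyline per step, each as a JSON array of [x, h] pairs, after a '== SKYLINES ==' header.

== SKYLINES ==
[[47,19],[48,0]]
[[45,12],[47,19],[48,0]]
[[0,6],[21,0],[45,12],[47,19],[48,0]]
[[0,6],[21,0],[45,12],[47,19],[48,0]]
[[0,6],[21,0],[45,12],[47,19],[48,0]]
[[0,6],[21,0],[45,12],[47,19],[48,14],[50,0]]
[[0,6],[6,13],[21,0],[45,12],[47,19],[48,14],[50,0]]
[[0,6],[6,13],[14,14],[18,13],[21,0],[45,12],[47,19],[48,14],[50,0]]
[[0,6],[3,13],[14,14],[18,13],[21,0],[45,12],[47,19],[48,14],[50,0]]
[[0,6],[3,13],[14,14],[18,13],[21,0],[45,12],[47,19],[48,14],[50,0]]
[[0,6],[3,13],[14,14],[18,13],[21,0],[23,12],[35,0],[45,12],[47,19],[48,14],[50,0]]
[[0,6],[3,13],[14,14],[18,13],[21,9],[23,12],[35,0],[45,12],[47,19],[48,14],[50,0]]
[[0,6],[3,13],[14,14],[18,13],[21,9],[23,12],[35,0],[45,12],[47,19],[48,14],[50,0]]
[[0,6],[3,13],[14,14],[18,13],[21,9],[23,12],[35,0],[45,12],[47,19],[48,14],[50,0]]
[[0,6],[3,13],[14,14],[18,13],[21,9],[23,12],[35,0],[45,12],[47,19],[48,14],[50,0]]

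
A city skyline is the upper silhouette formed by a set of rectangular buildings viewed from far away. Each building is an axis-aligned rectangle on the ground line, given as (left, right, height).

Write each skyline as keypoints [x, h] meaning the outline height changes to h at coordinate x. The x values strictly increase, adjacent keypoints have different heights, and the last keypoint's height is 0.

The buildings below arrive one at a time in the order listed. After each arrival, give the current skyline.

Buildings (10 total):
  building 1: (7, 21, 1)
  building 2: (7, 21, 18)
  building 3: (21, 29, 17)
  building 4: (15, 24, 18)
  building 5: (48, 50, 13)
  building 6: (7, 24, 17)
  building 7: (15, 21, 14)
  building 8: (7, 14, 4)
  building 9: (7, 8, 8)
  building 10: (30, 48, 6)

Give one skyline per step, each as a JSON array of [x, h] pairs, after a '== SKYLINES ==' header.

== SKYLINES ==
[[7,1],[21,0]]
[[7,18],[21,0]]
[[7,18],[21,17],[29,0]]
[[7,18],[24,17],[29,0]]
[[7,18],[24,17],[29,0],[48,13],[50,0]]
[[7,18],[24,17],[29,0],[48,13],[50,0]]
[[7,18],[24,17],[29,0],[48,13],[50,0]]
[[7,18],[24,17],[29,0],[48,13],[50,0]]
[[7,18],[24,17],[29,0],[48,13],[50,0]]
[[7,18],[24,17],[29,0],[30,6],[48,13],[50,0]]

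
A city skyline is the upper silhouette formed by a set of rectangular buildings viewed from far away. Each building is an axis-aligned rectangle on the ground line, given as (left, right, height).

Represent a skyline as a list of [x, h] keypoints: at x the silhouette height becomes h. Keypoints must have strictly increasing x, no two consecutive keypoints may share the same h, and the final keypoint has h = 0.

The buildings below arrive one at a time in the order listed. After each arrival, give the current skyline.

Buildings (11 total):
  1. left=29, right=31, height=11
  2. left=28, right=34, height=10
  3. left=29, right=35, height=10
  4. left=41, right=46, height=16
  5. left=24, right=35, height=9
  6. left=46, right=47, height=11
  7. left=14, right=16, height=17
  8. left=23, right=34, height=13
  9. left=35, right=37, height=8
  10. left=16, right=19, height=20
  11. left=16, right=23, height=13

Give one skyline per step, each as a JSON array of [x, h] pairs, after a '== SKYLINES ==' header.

== SKYLINES ==
[[29,11],[31,0]]
[[28,10],[29,11],[31,10],[34,0]]
[[28,10],[29,11],[31,10],[35,0]]
[[28,10],[29,11],[31,10],[35,0],[41,16],[46,0]]
[[24,9],[28,10],[29,11],[31,10],[35,0],[41,16],[46,0]]
[[24,9],[28,10],[29,11],[31,10],[35,0],[41,16],[46,11],[47,0]]
[[14,17],[16,0],[24,9],[28,10],[29,11],[31,10],[35,0],[41,16],[46,11],[47,0]]
[[14,17],[16,0],[23,13],[34,10],[35,0],[41,16],[46,11],[47,0]]
[[14,17],[16,0],[23,13],[34,10],[35,8],[37,0],[41,16],[46,11],[47,0]]
[[14,17],[16,20],[19,0],[23,13],[34,10],[35,8],[37,0],[41,16],[46,11],[47,0]]
[[14,17],[16,20],[19,13],[34,10],[35,8],[37,0],[41,16],[46,11],[47,0]]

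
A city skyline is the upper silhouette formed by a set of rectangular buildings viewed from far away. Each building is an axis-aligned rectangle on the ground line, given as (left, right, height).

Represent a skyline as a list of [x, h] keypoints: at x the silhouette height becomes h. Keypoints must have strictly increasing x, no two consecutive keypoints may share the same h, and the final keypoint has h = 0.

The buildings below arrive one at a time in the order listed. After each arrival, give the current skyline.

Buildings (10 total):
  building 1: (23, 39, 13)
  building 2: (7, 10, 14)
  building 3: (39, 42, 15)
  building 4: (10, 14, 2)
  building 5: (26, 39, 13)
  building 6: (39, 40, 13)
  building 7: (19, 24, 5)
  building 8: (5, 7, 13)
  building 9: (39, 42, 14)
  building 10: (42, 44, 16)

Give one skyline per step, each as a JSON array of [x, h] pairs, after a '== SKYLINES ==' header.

== SKYLINES ==
[[23,13],[39,0]]
[[7,14],[10,0],[23,13],[39,0]]
[[7,14],[10,0],[23,13],[39,15],[42,0]]
[[7,14],[10,2],[14,0],[23,13],[39,15],[42,0]]
[[7,14],[10,2],[14,0],[23,13],[39,15],[42,0]]
[[7,14],[10,2],[14,0],[23,13],[39,15],[42,0]]
[[7,14],[10,2],[14,0],[19,5],[23,13],[39,15],[42,0]]
[[5,13],[7,14],[10,2],[14,0],[19,5],[23,13],[39,15],[42,0]]
[[5,13],[7,14],[10,2],[14,0],[19,5],[23,13],[39,15],[42,0]]
[[5,13],[7,14],[10,2],[14,0],[19,5],[23,13],[39,15],[42,16],[44,0]]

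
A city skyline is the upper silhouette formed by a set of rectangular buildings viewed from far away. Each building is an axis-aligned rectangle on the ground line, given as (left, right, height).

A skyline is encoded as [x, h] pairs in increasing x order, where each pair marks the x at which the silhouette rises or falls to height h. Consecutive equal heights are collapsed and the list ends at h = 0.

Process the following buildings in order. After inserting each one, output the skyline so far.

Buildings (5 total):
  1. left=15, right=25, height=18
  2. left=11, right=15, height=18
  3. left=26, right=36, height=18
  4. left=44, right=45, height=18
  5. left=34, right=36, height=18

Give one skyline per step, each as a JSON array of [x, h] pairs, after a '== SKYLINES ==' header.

== SKYLINES ==
[[15,18],[25,0]]
[[11,18],[25,0]]
[[11,18],[25,0],[26,18],[36,0]]
[[11,18],[25,0],[26,18],[36,0],[44,18],[45,0]]
[[11,18],[25,0],[26,18],[36,0],[44,18],[45,0]]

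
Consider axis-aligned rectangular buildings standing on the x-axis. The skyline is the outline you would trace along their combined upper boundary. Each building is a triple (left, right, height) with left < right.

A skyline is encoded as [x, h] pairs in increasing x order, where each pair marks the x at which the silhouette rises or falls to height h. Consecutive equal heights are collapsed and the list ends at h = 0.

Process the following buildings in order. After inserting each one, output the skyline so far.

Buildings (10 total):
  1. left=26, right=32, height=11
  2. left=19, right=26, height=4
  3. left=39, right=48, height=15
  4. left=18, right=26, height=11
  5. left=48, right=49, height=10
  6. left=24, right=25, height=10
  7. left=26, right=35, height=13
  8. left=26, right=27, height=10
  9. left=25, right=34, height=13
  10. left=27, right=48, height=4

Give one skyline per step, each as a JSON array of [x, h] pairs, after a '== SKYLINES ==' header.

== SKYLINES ==
[[26,11],[32,0]]
[[19,4],[26,11],[32,0]]
[[19,4],[26,11],[32,0],[39,15],[48,0]]
[[18,11],[32,0],[39,15],[48,0]]
[[18,11],[32,0],[39,15],[48,10],[49,0]]
[[18,11],[32,0],[39,15],[48,10],[49,0]]
[[18,11],[26,13],[35,0],[39,15],[48,10],[49,0]]
[[18,11],[26,13],[35,0],[39,15],[48,10],[49,0]]
[[18,11],[25,13],[35,0],[39,15],[48,10],[49,0]]
[[18,11],[25,13],[35,4],[39,15],[48,10],[49,0]]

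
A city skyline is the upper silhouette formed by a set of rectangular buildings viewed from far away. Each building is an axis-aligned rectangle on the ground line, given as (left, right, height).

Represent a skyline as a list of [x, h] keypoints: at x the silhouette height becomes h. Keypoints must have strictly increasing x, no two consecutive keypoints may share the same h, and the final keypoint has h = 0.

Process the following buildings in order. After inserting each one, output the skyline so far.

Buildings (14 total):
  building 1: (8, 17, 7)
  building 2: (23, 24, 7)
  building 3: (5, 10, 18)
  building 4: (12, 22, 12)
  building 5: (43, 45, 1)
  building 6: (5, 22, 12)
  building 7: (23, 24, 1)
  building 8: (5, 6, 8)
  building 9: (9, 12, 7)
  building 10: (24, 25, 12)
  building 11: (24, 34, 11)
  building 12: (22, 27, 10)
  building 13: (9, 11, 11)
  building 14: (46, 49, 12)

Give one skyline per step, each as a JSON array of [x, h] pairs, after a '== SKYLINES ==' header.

== SKYLINES ==
[[8,7],[17,0]]
[[8,7],[17,0],[23,7],[24,0]]
[[5,18],[10,7],[17,0],[23,7],[24,0]]
[[5,18],[10,7],[12,12],[22,0],[23,7],[24,0]]
[[5,18],[10,7],[12,12],[22,0],[23,7],[24,0],[43,1],[45,0]]
[[5,18],[10,12],[22,0],[23,7],[24,0],[43,1],[45,0]]
[[5,18],[10,12],[22,0],[23,7],[24,0],[43,1],[45,0]]
[[5,18],[10,12],[22,0],[23,7],[24,0],[43,1],[45,0]]
[[5,18],[10,12],[22,0],[23,7],[24,0],[43,1],[45,0]]
[[5,18],[10,12],[22,0],[23,7],[24,12],[25,0],[43,1],[45,0]]
[[5,18],[10,12],[22,0],[23,7],[24,12],[25,11],[34,0],[43,1],[45,0]]
[[5,18],[10,12],[22,10],[24,12],[25,11],[34,0],[43,1],[45,0]]
[[5,18],[10,12],[22,10],[24,12],[25,11],[34,0],[43,1],[45,0]]
[[5,18],[10,12],[22,10],[24,12],[25,11],[34,0],[43,1],[45,0],[46,12],[49,0]]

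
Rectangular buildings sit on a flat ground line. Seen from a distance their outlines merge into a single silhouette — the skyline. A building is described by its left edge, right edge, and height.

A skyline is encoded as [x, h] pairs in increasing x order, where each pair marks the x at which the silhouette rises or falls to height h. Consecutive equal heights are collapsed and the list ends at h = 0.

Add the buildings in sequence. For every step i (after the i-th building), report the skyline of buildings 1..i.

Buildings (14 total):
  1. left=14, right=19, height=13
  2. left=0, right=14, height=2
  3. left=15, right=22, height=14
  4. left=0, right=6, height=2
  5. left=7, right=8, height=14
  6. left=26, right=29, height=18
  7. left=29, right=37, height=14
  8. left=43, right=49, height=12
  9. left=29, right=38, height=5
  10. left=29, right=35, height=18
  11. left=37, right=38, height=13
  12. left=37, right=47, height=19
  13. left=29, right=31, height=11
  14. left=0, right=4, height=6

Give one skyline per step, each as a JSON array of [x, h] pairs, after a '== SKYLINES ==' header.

== SKYLINES ==
[[14,13],[19,0]]
[[0,2],[14,13],[19,0]]
[[0,2],[14,13],[15,14],[22,0]]
[[0,2],[14,13],[15,14],[22,0]]
[[0,2],[7,14],[8,2],[14,13],[15,14],[22,0]]
[[0,2],[7,14],[8,2],[14,13],[15,14],[22,0],[26,18],[29,0]]
[[0,2],[7,14],[8,2],[14,13],[15,14],[22,0],[26,18],[29,14],[37,0]]
[[0,2],[7,14],[8,2],[14,13],[15,14],[22,0],[26,18],[29,14],[37,0],[43,12],[49,0]]
[[0,2],[7,14],[8,2],[14,13],[15,14],[22,0],[26,18],[29,14],[37,5],[38,0],[43,12],[49,0]]
[[0,2],[7,14],[8,2],[14,13],[15,14],[22,0],[26,18],[35,14],[37,5],[38,0],[43,12],[49,0]]
[[0,2],[7,14],[8,2],[14,13],[15,14],[22,0],[26,18],[35,14],[37,13],[38,0],[43,12],[49,0]]
[[0,2],[7,14],[8,2],[14,13],[15,14],[22,0],[26,18],[35,14],[37,19],[47,12],[49,0]]
[[0,2],[7,14],[8,2],[14,13],[15,14],[22,0],[26,18],[35,14],[37,19],[47,12],[49,0]]
[[0,6],[4,2],[7,14],[8,2],[14,13],[15,14],[22,0],[26,18],[35,14],[37,19],[47,12],[49,0]]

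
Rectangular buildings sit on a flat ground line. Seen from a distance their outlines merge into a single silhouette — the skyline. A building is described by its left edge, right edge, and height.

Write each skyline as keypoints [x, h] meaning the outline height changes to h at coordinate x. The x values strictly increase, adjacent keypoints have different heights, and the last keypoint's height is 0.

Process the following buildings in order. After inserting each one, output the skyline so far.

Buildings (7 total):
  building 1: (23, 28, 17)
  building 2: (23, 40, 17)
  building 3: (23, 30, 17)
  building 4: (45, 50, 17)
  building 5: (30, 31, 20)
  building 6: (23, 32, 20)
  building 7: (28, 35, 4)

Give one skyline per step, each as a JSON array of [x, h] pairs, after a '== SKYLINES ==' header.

== SKYLINES ==
[[23,17],[28,0]]
[[23,17],[40,0]]
[[23,17],[40,0]]
[[23,17],[40,0],[45,17],[50,0]]
[[23,17],[30,20],[31,17],[40,0],[45,17],[50,0]]
[[23,20],[32,17],[40,0],[45,17],[50,0]]
[[23,20],[32,17],[40,0],[45,17],[50,0]]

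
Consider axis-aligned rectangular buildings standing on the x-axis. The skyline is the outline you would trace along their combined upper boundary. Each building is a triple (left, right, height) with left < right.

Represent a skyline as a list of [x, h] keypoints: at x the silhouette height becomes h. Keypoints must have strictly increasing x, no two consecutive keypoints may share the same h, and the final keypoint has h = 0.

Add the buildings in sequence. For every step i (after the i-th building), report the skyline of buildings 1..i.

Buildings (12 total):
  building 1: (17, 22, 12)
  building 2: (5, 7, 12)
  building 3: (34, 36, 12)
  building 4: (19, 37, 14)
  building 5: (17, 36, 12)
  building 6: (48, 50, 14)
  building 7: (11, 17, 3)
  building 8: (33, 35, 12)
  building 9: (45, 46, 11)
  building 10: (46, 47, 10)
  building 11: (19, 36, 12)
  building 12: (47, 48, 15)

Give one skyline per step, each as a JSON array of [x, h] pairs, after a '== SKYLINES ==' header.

== SKYLINES ==
[[17,12],[22,0]]
[[5,12],[7,0],[17,12],[22,0]]
[[5,12],[7,0],[17,12],[22,0],[34,12],[36,0]]
[[5,12],[7,0],[17,12],[19,14],[37,0]]
[[5,12],[7,0],[17,12],[19,14],[37,0]]
[[5,12],[7,0],[17,12],[19,14],[37,0],[48,14],[50,0]]
[[5,12],[7,0],[11,3],[17,12],[19,14],[37,0],[48,14],[50,0]]
[[5,12],[7,0],[11,3],[17,12],[19,14],[37,0],[48,14],[50,0]]
[[5,12],[7,0],[11,3],[17,12],[19,14],[37,0],[45,11],[46,0],[48,14],[50,0]]
[[5,12],[7,0],[11,3],[17,12],[19,14],[37,0],[45,11],[46,10],[47,0],[48,14],[50,0]]
[[5,12],[7,0],[11,3],[17,12],[19,14],[37,0],[45,11],[46,10],[47,0],[48,14],[50,0]]
[[5,12],[7,0],[11,3],[17,12],[19,14],[37,0],[45,11],[46,10],[47,15],[48,14],[50,0]]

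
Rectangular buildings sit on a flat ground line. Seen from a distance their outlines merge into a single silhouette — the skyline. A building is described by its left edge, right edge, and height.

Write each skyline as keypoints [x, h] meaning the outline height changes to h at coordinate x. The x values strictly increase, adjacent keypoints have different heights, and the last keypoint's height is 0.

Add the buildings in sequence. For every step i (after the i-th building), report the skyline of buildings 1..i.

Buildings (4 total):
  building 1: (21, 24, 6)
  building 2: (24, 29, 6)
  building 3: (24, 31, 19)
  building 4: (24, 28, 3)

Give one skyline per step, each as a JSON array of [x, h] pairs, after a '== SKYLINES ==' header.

== SKYLINES ==
[[21,6],[24,0]]
[[21,6],[29,0]]
[[21,6],[24,19],[31,0]]
[[21,6],[24,19],[31,0]]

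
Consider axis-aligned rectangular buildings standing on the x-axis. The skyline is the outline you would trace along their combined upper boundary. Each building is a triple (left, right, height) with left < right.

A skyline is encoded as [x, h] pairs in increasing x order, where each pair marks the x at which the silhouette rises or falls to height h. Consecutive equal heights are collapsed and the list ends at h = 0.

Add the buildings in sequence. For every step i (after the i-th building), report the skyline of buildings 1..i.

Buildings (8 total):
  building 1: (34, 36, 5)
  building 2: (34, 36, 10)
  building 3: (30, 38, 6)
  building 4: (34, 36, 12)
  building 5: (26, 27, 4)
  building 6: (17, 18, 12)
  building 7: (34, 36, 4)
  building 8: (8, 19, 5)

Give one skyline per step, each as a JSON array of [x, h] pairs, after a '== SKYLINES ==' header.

== SKYLINES ==
[[34,5],[36,0]]
[[34,10],[36,0]]
[[30,6],[34,10],[36,6],[38,0]]
[[30,6],[34,12],[36,6],[38,0]]
[[26,4],[27,0],[30,6],[34,12],[36,6],[38,0]]
[[17,12],[18,0],[26,4],[27,0],[30,6],[34,12],[36,6],[38,0]]
[[17,12],[18,0],[26,4],[27,0],[30,6],[34,12],[36,6],[38,0]]
[[8,5],[17,12],[18,5],[19,0],[26,4],[27,0],[30,6],[34,12],[36,6],[38,0]]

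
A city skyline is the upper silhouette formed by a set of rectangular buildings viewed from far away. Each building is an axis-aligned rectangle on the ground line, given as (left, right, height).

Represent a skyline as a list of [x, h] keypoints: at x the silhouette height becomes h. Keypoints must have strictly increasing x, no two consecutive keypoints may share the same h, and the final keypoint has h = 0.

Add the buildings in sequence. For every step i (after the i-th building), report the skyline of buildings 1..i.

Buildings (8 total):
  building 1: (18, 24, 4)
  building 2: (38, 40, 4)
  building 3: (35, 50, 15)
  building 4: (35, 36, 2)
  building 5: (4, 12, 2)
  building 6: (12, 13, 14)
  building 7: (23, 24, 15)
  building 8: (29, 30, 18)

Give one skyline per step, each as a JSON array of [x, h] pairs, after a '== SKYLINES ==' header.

== SKYLINES ==
[[18,4],[24,0]]
[[18,4],[24,0],[38,4],[40,0]]
[[18,4],[24,0],[35,15],[50,0]]
[[18,4],[24,0],[35,15],[50,0]]
[[4,2],[12,0],[18,4],[24,0],[35,15],[50,0]]
[[4,2],[12,14],[13,0],[18,4],[24,0],[35,15],[50,0]]
[[4,2],[12,14],[13,0],[18,4],[23,15],[24,0],[35,15],[50,0]]
[[4,2],[12,14],[13,0],[18,4],[23,15],[24,0],[29,18],[30,0],[35,15],[50,0]]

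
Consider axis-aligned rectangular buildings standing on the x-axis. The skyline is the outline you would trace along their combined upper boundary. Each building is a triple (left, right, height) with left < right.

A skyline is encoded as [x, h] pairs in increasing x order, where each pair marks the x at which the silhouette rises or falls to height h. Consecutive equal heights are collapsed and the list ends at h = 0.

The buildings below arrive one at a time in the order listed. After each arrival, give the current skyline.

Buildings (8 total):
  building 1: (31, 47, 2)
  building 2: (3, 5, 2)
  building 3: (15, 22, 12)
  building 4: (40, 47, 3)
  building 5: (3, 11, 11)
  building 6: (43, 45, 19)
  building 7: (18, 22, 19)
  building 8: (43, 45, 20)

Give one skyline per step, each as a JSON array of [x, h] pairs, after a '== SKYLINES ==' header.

== SKYLINES ==
[[31,2],[47,0]]
[[3,2],[5,0],[31,2],[47,0]]
[[3,2],[5,0],[15,12],[22,0],[31,2],[47,0]]
[[3,2],[5,0],[15,12],[22,0],[31,2],[40,3],[47,0]]
[[3,11],[11,0],[15,12],[22,0],[31,2],[40,3],[47,0]]
[[3,11],[11,0],[15,12],[22,0],[31,2],[40,3],[43,19],[45,3],[47,0]]
[[3,11],[11,0],[15,12],[18,19],[22,0],[31,2],[40,3],[43,19],[45,3],[47,0]]
[[3,11],[11,0],[15,12],[18,19],[22,0],[31,2],[40,3],[43,20],[45,3],[47,0]]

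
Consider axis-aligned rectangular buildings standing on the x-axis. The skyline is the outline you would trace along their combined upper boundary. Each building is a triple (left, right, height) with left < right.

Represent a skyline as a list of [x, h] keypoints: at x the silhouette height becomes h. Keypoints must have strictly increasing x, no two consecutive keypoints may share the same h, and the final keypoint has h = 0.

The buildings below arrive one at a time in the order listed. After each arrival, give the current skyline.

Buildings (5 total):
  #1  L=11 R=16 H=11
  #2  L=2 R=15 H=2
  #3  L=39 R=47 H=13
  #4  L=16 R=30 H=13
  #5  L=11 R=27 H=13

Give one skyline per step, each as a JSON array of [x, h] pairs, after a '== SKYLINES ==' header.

== SKYLINES ==
[[11,11],[16,0]]
[[2,2],[11,11],[16,0]]
[[2,2],[11,11],[16,0],[39,13],[47,0]]
[[2,2],[11,11],[16,13],[30,0],[39,13],[47,0]]
[[2,2],[11,13],[30,0],[39,13],[47,0]]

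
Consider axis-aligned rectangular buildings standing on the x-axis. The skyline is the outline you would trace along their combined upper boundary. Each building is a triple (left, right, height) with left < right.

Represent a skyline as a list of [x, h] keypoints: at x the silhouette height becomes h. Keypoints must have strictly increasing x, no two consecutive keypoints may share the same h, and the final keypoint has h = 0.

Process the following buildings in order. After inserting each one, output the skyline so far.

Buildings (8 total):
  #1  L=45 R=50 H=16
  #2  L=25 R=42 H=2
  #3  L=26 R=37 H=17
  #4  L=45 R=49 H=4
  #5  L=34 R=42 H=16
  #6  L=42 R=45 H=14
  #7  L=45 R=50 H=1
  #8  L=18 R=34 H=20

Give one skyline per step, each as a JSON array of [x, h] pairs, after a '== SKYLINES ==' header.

== SKYLINES ==
[[45,16],[50,0]]
[[25,2],[42,0],[45,16],[50,0]]
[[25,2],[26,17],[37,2],[42,0],[45,16],[50,0]]
[[25,2],[26,17],[37,2],[42,0],[45,16],[50,0]]
[[25,2],[26,17],[37,16],[42,0],[45,16],[50,0]]
[[25,2],[26,17],[37,16],[42,14],[45,16],[50,0]]
[[25,2],[26,17],[37,16],[42,14],[45,16],[50,0]]
[[18,20],[34,17],[37,16],[42,14],[45,16],[50,0]]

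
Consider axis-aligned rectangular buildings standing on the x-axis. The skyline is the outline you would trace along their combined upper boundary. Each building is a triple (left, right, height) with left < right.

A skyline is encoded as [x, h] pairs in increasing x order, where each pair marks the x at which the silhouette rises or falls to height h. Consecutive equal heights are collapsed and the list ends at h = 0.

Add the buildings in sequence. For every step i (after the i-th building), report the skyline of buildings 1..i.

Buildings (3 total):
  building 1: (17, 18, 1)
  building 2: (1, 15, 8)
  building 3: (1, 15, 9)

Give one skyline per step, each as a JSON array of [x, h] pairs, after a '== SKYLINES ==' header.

== SKYLINES ==
[[17,1],[18,0]]
[[1,8],[15,0],[17,1],[18,0]]
[[1,9],[15,0],[17,1],[18,0]]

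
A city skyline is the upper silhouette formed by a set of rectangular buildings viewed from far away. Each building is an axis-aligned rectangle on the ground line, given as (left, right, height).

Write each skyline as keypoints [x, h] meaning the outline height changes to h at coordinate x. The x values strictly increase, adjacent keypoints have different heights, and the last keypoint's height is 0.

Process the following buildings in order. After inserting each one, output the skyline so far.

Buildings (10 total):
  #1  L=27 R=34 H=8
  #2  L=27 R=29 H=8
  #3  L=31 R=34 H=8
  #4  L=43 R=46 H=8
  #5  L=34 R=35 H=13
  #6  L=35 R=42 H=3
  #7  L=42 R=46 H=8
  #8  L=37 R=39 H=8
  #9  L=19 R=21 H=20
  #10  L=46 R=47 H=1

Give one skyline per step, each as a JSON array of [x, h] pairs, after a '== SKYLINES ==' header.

== SKYLINES ==
[[27,8],[34,0]]
[[27,8],[34,0]]
[[27,8],[34,0]]
[[27,8],[34,0],[43,8],[46,0]]
[[27,8],[34,13],[35,0],[43,8],[46,0]]
[[27,8],[34,13],[35,3],[42,0],[43,8],[46,0]]
[[27,8],[34,13],[35,3],[42,8],[46,0]]
[[27,8],[34,13],[35,3],[37,8],[39,3],[42,8],[46,0]]
[[19,20],[21,0],[27,8],[34,13],[35,3],[37,8],[39,3],[42,8],[46,0]]
[[19,20],[21,0],[27,8],[34,13],[35,3],[37,8],[39,3],[42,8],[46,1],[47,0]]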